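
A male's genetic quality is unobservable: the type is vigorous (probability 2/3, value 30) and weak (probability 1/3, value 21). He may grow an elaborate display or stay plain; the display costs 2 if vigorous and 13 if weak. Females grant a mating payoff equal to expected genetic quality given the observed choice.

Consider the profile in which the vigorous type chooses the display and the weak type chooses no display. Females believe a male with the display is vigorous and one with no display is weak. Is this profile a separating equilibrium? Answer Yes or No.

Yes

Under these beliefs, the display earns mating payoff 30 and no display earns mating payoff 21.
vigorous: the display nets 30 − 2 = 28; no display nets 21. vigorous prefers the display.
weak: the display nets 30 − 13 = 17; no display nets 21. weak prefers no display.
Neither type deviates, so the separating profile is an equilibrium.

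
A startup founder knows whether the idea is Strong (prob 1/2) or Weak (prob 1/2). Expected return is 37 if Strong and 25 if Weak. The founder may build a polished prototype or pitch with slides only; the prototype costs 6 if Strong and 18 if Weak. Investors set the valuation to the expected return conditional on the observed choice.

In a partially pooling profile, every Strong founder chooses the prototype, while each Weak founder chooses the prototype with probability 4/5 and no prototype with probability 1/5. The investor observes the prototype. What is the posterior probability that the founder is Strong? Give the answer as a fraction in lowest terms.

P(the prototype) = (1/2)·1 + (1/2)·(4/5) = 9/10.
By Bayes' rule, P(Strong | the prototype) = (1/2) / (9/10) = 5/9.

5/9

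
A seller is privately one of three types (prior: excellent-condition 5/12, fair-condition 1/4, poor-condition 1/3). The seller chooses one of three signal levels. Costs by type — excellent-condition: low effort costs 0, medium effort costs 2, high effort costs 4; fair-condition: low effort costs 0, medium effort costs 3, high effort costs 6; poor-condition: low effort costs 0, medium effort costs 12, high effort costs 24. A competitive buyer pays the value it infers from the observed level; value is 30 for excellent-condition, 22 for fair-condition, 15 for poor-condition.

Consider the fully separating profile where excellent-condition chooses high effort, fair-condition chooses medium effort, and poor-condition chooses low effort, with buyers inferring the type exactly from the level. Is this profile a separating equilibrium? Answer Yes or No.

Separating prices: high effort → 30, medium effort → 22, low effort → 15.
excellent-condition (assigned high effort): low effort: 15 − 0 = 15; medium effort: 22 − 2 = 20; high effort: 30 − 4 = 26. excellent-condition stays.
fair-condition (assigned medium effort): low effort: 15 − 0 = 15; medium effort: 22 − 3 = 19; high effort: 30 − 6 = 24. fair-condition prefers high effort.
poor-condition (assigned low effort): low effort: 15 − 0 = 15; medium effort: 22 − 12 = 10; high effort: 30 − 24 = 6. poor-condition stays.
At least one type deviates; the separating profile fails.

No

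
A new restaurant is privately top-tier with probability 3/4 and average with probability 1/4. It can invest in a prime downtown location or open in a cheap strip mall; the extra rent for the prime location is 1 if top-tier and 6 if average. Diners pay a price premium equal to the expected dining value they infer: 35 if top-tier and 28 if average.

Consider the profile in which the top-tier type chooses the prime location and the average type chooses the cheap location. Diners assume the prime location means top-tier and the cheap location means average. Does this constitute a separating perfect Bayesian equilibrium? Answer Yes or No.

No

Under these beliefs, the prime location earns price premium 35 and the cheap location earns price premium 28.
top-tier: the prime location nets 35 − 1 = 34; the cheap location nets 28. top-tier prefers the prime location.
average: the prime location nets 35 − 6 = 29; the cheap location nets 28. average would deviate to the prime location.
average has a profitable deviation, so the profile is not an equilibrium.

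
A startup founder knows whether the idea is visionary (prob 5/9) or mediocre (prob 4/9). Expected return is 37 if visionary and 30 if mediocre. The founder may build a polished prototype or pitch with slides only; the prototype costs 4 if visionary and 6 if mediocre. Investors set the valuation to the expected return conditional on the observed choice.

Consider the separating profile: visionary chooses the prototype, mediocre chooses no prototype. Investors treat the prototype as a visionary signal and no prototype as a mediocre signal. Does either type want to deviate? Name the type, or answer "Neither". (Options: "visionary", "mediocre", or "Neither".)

mediocre

The prototype pays 37; no prototype pays 30.
visionary: assigned the prototype, nets 37 − 4 = 33; deviating to no prototype nets 30.
mediocre: assigned no prototype, nets 30; deviating to the prototype nets 37 − 6 = 31.
The mediocre type gains 1 by deviating.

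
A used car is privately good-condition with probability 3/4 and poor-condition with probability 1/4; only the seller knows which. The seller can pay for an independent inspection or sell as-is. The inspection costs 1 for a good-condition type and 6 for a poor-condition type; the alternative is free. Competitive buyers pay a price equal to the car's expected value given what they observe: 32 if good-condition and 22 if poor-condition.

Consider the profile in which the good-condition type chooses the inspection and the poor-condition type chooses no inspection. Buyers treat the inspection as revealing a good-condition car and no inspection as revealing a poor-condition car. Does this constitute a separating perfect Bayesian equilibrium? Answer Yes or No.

No

Under these beliefs, the inspection earns price 32 and no inspection earns price 22.
good-condition: the inspection nets 32 − 1 = 31; no inspection nets 22. good-condition prefers the inspection.
poor-condition: the inspection nets 32 − 6 = 26; no inspection nets 22. poor-condition would deviate to the inspection.
poor-condition has a profitable deviation, so the profile is not an equilibrium.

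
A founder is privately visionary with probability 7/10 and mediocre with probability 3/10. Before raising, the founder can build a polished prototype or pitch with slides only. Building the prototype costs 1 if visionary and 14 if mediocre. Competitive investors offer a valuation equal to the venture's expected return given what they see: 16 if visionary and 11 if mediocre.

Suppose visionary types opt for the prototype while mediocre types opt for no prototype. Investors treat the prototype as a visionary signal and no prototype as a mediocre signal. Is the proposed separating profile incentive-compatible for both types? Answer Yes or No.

Yes

Under these beliefs, the prototype earns valuation 16 and no prototype earns valuation 11.
visionary: the prototype nets 16 − 1 = 15; no prototype nets 11. visionary prefers the prototype.
mediocre: the prototype nets 16 − 14 = 2; no prototype nets 11. mediocre prefers no prototype.
Neither type deviates, so the separating profile is an equilibrium.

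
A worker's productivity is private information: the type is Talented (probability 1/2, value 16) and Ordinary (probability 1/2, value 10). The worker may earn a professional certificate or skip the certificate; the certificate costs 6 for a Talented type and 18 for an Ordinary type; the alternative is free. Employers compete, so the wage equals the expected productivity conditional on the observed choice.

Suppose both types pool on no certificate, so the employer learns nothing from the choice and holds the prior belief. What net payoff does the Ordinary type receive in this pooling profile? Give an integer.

Pooled wage = 1/2·16 + 1/2·10 = 13.
Ordinary pays no cost for no certificate, so net payoff = 13.

13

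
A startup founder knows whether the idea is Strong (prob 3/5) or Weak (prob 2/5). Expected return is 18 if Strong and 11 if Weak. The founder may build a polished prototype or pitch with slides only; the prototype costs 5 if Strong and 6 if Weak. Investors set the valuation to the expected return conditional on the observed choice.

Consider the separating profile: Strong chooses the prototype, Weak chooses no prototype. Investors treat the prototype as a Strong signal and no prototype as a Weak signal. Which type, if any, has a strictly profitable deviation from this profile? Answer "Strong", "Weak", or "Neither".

The prototype pays 18; no prototype pays 11.
Strong: assigned the prototype, nets 18 − 5 = 13; deviating to no prototype nets 11.
Weak: assigned no prototype, nets 11; deviating to the prototype nets 18 − 6 = 12.
The Weak type gains 1 by deviating.

Weak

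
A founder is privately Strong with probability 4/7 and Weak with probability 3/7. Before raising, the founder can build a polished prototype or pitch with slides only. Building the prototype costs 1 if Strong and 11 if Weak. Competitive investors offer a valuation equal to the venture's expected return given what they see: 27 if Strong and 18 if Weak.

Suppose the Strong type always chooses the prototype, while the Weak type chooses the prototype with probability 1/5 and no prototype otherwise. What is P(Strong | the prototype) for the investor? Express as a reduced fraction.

20/23

P(the prototype) = (4/7)·1 + (3/7)·(1/5) = 23/35.
By Bayes' rule, P(Strong | the prototype) = (4/7) / (23/35) = 20/23.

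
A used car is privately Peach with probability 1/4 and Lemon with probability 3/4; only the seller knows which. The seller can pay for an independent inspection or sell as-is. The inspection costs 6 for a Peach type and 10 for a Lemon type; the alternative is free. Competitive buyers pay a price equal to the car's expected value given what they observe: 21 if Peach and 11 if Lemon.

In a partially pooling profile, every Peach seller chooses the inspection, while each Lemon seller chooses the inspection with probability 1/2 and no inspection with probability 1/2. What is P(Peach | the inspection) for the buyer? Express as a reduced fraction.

P(the inspection) = (1/4)·1 + (3/4)·(1/2) = 5/8.
By Bayes' rule, P(Peach | the inspection) = (1/4) / (5/8) = 2/5.

2/5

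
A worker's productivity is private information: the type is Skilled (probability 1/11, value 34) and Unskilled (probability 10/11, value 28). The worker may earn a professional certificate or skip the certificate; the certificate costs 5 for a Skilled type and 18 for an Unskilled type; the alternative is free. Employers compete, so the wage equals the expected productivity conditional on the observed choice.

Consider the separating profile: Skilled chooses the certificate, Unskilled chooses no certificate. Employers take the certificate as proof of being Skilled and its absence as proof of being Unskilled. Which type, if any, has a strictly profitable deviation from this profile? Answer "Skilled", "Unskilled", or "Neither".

Neither

The certificate pays 34; no certificate pays 28.
Skilled: assigned the certificate, nets 34 − 5 = 29; deviating to no certificate nets 28.
Unskilled: assigned no certificate, nets 28; deviating to the certificate nets 34 − 18 = 16.
Both types strictly prefer their assigned action; no profitable deviation.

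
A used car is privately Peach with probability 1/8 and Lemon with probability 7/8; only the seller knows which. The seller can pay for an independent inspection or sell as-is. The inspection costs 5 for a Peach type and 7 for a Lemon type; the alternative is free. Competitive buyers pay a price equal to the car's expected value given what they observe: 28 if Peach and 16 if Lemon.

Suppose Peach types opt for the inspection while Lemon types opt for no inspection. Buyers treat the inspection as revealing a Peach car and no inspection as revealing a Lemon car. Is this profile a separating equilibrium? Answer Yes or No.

No

Under these beliefs, the inspection earns price 28 and no inspection earns price 16.
Peach: the inspection nets 28 − 5 = 23; no inspection nets 16. Peach prefers the inspection.
Lemon: the inspection nets 28 − 7 = 21; no inspection nets 16. Lemon would deviate to the inspection.
Lemon has a profitable deviation, so the profile is not an equilibrium.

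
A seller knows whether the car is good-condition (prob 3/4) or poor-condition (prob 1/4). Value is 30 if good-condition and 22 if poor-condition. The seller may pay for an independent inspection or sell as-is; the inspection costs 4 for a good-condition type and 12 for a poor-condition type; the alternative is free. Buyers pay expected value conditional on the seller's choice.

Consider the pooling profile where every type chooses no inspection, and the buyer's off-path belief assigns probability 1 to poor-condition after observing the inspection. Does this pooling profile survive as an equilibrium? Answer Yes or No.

On path, the buyer holds the prior and pays 3/4·30 + 1/4·22 = 28. Off path (the inspection), believing poor-condition, it pays 22.
good-condition: no inspection nets 28; the inspection nets 22 − 4 = 18. good-condition stays.
poor-condition: no inspection nets 28; the inspection nets 22 − 12 = 10. poor-condition stays.
No type deviates, so pooling is sustained.

Yes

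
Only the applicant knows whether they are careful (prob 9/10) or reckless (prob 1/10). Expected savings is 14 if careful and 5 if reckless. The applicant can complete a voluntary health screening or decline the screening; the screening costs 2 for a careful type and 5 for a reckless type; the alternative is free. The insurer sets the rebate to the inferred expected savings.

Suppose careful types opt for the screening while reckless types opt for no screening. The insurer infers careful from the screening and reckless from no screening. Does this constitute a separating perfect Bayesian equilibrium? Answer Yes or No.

No

Under these beliefs, the screening earns rebate 14 and no screening earns rebate 5.
careful: the screening nets 14 − 2 = 12; no screening nets 5. careful prefers the screening.
reckless: the screening nets 14 − 5 = 9; no screening nets 5. reckless would deviate to the screening.
reckless has a profitable deviation, so the profile is not an equilibrium.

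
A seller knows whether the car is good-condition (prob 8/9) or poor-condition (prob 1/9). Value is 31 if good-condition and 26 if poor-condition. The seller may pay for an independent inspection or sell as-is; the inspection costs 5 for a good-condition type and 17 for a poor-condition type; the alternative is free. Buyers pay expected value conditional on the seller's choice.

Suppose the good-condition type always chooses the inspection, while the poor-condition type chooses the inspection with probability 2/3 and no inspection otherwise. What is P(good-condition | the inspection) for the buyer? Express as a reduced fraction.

12/13

P(the inspection) = (8/9)·1 + (1/9)·(2/3) = 26/27.
By Bayes' rule, P(good-condition | the inspection) = (8/9) / (26/27) = 12/13.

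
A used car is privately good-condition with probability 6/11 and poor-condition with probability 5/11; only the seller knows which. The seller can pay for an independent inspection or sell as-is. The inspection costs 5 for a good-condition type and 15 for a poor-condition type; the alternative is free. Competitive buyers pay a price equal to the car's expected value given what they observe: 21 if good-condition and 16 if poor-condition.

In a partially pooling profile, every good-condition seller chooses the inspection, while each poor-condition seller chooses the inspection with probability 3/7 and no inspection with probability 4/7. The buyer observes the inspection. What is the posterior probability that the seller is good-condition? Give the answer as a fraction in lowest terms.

14/19

P(the inspection) = (6/11)·1 + (5/11)·(3/7) = 57/77.
By Bayes' rule, P(good-condition | the inspection) = (6/11) / (57/77) = 14/19.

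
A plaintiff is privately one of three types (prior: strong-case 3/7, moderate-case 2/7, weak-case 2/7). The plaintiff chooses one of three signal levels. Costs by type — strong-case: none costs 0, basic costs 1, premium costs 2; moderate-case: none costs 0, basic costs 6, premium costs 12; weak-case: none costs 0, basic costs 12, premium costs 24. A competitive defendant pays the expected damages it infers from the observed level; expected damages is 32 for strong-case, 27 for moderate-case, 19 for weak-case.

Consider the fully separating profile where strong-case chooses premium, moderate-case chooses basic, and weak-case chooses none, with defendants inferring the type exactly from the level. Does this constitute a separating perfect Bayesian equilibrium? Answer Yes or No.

Separating settlements: premium → 32, basic → 27, none → 19.
strong-case (assigned premium): none: 19 − 0 = 19; basic: 27 − 1 = 26; premium: 32 − 2 = 30. strong-case stays.
moderate-case (assigned basic): none: 19 − 0 = 19; basic: 27 − 6 = 21; premium: 32 − 12 = 20. moderate-case stays.
weak-case (assigned none): none: 19 − 0 = 19; basic: 27 − 12 = 15; premium: 32 − 24 = 8. weak-case stays.
Every type prefers its assigned level; separation holds.

Yes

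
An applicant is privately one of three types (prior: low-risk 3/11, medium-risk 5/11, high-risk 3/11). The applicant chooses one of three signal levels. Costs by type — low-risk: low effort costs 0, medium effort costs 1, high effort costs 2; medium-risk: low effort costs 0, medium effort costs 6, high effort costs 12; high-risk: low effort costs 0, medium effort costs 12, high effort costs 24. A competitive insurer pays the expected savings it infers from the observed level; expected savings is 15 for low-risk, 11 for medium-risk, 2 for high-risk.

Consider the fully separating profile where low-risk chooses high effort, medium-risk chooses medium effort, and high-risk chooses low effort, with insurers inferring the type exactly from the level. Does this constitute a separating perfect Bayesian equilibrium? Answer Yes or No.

Separating rebates: high effort → 15, medium effort → 11, low effort → 2.
low-risk (assigned high effort): low effort: 2 − 0 = 2; medium effort: 11 − 1 = 10; high effort: 15 − 2 = 13. low-risk stays.
medium-risk (assigned medium effort): low effort: 2 − 0 = 2; medium effort: 11 − 6 = 5; high effort: 15 − 12 = 3. medium-risk stays.
high-risk (assigned low effort): low effort: 2 − 0 = 2; medium effort: 11 − 12 = -1; high effort: 15 − 24 = -9. high-risk stays.
Every type prefers its assigned level; separation holds.

Yes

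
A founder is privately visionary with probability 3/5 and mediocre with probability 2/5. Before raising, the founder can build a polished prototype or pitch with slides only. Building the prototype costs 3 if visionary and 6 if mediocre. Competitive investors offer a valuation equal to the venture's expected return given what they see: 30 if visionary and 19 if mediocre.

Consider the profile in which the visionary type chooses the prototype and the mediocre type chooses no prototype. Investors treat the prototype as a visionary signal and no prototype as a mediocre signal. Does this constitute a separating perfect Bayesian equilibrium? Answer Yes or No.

Under these beliefs, the prototype earns valuation 30 and no prototype earns valuation 19.
visionary: the prototype nets 30 − 3 = 27; no prototype nets 19. visionary prefers the prototype.
mediocre: the prototype nets 30 − 6 = 24; no prototype nets 19. mediocre would deviate to the prototype.
mediocre has a profitable deviation, so the profile is not an equilibrium.

No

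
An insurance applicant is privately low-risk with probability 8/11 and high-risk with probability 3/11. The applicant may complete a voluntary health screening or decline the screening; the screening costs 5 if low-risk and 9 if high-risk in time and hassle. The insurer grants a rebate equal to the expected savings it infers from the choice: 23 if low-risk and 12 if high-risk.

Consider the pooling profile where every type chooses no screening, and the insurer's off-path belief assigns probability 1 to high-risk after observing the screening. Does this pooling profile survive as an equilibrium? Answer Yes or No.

On path, the insurer holds the prior and pays 8/11·23 + 3/11·12 = 20. Off path (the screening), believing high-risk, it pays 12.
low-risk: no screening nets 20; the screening nets 12 − 5 = 7. low-risk stays.
high-risk: no screening nets 20; the screening nets 12 − 9 = 3. high-risk stays.
No type deviates, so pooling is sustained.

Yes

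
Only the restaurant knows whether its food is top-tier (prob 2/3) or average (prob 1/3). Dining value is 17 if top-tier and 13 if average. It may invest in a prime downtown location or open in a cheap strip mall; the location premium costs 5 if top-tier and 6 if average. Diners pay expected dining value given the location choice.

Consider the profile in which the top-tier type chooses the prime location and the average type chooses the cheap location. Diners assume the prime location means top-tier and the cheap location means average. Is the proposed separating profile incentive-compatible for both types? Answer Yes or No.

No

Under these beliefs, the prime location earns price premium 17 and the cheap location earns price premium 13.
top-tier: the prime location nets 17 − 5 = 12; the cheap location nets 13. top-tier would deviate to the cheap location.
average: the prime location nets 17 − 6 = 11; the cheap location nets 13. average prefers the cheap location.
top-tier has a profitable deviation, so the profile is not an equilibrium.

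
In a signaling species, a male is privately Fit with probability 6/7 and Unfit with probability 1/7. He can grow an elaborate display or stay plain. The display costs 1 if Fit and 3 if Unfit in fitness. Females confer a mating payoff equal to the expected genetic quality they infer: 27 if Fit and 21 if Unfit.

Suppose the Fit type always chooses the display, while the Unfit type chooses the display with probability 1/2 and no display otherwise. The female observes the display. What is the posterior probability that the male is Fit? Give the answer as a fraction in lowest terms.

12/13

P(the display) = (6/7)·1 + (1/7)·(1/2) = 13/14.
By Bayes' rule, P(Fit | the display) = (6/7) / (13/14) = 12/13.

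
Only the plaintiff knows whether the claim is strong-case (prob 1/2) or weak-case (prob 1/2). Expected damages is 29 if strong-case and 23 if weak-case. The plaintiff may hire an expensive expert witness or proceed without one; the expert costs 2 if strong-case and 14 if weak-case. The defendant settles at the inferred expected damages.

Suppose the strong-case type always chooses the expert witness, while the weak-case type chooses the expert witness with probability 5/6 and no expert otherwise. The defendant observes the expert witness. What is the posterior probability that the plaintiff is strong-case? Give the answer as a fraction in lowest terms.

P(the expert witness) = (1/2)·1 + (1/2)·(5/6) = 11/12.
By Bayes' rule, P(strong-case | the expert witness) = (1/2) / (11/12) = 6/11.

6/11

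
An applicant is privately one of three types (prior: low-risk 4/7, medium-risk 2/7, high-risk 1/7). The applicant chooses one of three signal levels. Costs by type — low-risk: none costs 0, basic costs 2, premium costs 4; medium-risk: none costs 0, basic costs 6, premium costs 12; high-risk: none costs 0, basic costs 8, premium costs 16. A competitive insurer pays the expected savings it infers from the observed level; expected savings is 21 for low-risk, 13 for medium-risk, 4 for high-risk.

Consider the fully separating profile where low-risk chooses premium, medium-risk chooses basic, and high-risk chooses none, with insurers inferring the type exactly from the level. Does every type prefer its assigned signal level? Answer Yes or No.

No

Separating rebates: premium → 21, basic → 13, none → 4.
low-risk (assigned premium): none: 4 − 0 = 4; basic: 13 − 2 = 11; premium: 21 − 4 = 17. low-risk stays.
medium-risk (assigned basic): none: 4 − 0 = 4; basic: 13 − 6 = 7; premium: 21 − 12 = 9. medium-risk prefers premium.
high-risk (assigned none): none: 4 − 0 = 4; basic: 13 − 8 = 5; premium: 21 − 16 = 5. high-risk prefers basic.
At least one type deviates; the separating profile fails.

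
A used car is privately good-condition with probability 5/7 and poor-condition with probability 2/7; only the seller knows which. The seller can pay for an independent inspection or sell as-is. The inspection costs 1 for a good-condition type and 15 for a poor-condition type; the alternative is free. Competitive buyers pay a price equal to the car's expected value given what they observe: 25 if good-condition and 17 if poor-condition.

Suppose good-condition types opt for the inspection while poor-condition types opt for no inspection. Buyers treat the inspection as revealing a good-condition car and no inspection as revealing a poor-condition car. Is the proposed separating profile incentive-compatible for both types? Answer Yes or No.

Under these beliefs, the inspection earns price 25 and no inspection earns price 17.
good-condition: the inspection nets 25 − 1 = 24; no inspection nets 17. good-condition prefers the inspection.
poor-condition: the inspection nets 25 − 15 = 10; no inspection nets 17. poor-condition prefers no inspection.
Neither type deviates, so the separating profile is an equilibrium.

Yes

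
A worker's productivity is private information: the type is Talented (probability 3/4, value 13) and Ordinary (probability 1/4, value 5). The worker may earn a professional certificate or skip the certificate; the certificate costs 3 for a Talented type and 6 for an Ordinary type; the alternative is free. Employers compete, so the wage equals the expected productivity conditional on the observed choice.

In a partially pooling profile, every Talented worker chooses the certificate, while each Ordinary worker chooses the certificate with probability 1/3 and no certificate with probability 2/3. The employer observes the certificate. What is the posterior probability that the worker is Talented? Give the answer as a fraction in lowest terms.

9/10

P(the certificate) = (3/4)·1 + (1/4)·(1/3) = 5/6.
By Bayes' rule, P(Talented | the certificate) = (3/4) / (5/6) = 9/10.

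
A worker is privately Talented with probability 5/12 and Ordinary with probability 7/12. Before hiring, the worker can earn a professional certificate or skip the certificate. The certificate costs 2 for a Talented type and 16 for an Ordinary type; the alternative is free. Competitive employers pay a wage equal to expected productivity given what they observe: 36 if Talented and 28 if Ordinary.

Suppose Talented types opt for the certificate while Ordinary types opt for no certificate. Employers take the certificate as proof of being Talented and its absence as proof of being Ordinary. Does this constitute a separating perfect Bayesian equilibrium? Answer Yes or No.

Yes

Under these beliefs, the certificate earns wage 36 and no certificate earns wage 28.
Talented: the certificate nets 36 − 2 = 34; no certificate nets 28. Talented prefers the certificate.
Ordinary: the certificate nets 36 − 16 = 20; no certificate nets 28. Ordinary prefers no certificate.
Neither type deviates, so the separating profile is an equilibrium.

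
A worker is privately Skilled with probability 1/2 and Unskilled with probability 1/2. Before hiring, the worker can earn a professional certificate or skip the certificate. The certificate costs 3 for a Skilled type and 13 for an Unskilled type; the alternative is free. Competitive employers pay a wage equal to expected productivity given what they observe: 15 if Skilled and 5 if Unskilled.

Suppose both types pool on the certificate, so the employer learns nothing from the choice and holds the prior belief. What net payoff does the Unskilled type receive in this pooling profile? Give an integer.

-3

Pooled wage = 1/2·15 + 1/2·5 = 10.
Unskilled pays cost 13 for the certificate, so net payoff = 10 − 13 = -3.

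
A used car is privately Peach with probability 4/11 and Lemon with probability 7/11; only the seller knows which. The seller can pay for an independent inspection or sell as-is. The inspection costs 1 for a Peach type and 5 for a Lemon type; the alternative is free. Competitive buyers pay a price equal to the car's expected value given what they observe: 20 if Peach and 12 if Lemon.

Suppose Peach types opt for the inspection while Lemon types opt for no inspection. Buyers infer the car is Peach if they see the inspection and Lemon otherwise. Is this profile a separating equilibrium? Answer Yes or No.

Under these beliefs, the inspection earns price 20 and no inspection earns price 12.
Peach: the inspection nets 20 − 1 = 19; no inspection nets 12. Peach prefers the inspection.
Lemon: the inspection nets 20 − 5 = 15; no inspection nets 12. Lemon would deviate to the inspection.
Lemon has a profitable deviation, so the profile is not an equilibrium.

No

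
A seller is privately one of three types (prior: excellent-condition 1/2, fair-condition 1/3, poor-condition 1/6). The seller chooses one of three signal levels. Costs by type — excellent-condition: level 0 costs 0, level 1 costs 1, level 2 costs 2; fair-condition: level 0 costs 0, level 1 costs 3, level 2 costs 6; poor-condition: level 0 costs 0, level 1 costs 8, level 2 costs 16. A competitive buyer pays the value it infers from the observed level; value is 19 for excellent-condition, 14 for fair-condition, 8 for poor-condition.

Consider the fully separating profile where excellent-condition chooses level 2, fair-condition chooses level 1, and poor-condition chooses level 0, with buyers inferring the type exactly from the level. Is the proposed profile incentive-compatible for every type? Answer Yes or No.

No

Separating prices: level 2 → 19, level 1 → 14, level 0 → 8.
excellent-condition (assigned level 2): level 0: 8 − 0 = 8; level 1: 14 − 1 = 13; level 2: 19 − 2 = 17. excellent-condition stays.
fair-condition (assigned level 1): level 0: 8 − 0 = 8; level 1: 14 − 3 = 11; level 2: 19 − 6 = 13. fair-condition prefers level 2.
poor-condition (assigned level 0): level 0: 8 − 0 = 8; level 1: 14 − 8 = 6; level 2: 19 − 16 = 3. poor-condition stays.
At least one type deviates; the separating profile fails.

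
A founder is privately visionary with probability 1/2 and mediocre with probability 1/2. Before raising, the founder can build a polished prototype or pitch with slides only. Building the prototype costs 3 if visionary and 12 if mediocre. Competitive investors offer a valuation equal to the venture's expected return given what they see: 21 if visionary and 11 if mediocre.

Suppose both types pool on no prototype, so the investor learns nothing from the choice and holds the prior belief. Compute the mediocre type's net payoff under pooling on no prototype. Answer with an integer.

Pooled valuation = 1/2·21 + 1/2·11 = 16.
mediocre pays no cost for no prototype, so net payoff = 16.

16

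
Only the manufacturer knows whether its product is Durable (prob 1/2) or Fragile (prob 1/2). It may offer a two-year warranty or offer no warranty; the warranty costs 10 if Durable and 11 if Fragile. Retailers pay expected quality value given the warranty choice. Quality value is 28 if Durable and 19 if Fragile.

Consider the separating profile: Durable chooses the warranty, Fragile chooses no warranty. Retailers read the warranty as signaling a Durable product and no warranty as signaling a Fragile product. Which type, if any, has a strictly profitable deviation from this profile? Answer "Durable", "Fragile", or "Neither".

The warranty pays 28; no warranty pays 19.
Durable: assigned the warranty, nets 28 − 10 = 18; deviating to no warranty nets 19.
Fragile: assigned no warranty, nets 19; deviating to the warranty nets 28 − 11 = 17.
The Durable type gains 1 by deviating.

Durable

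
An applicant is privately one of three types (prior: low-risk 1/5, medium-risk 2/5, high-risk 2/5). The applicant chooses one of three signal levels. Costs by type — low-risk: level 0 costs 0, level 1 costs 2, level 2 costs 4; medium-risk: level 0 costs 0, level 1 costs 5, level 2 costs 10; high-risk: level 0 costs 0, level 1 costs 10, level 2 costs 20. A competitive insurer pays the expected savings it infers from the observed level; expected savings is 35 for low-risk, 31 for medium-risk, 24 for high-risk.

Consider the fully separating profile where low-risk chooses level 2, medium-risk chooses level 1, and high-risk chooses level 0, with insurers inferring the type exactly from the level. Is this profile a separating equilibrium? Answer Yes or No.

Yes

Separating rebates: level 2 → 35, level 1 → 31, level 0 → 24.
low-risk (assigned level 2): level 0: 24 − 0 = 24; level 1: 31 − 2 = 29; level 2: 35 − 4 = 31. low-risk stays.
medium-risk (assigned level 1): level 0: 24 − 0 = 24; level 1: 31 − 5 = 26; level 2: 35 − 10 = 25. medium-risk stays.
high-risk (assigned level 0): level 0: 24 − 0 = 24; level 1: 31 − 10 = 21; level 2: 35 − 20 = 15. high-risk stays.
Every type prefers its assigned level; separation holds.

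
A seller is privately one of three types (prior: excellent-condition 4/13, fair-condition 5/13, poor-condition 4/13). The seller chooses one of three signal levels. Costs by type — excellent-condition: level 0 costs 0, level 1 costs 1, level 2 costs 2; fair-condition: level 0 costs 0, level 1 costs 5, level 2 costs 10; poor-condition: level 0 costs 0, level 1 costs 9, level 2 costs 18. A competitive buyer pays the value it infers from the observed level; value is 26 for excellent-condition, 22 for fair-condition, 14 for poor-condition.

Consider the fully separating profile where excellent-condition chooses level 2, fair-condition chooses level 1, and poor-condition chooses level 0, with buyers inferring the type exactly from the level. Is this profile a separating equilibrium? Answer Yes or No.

Separating prices: level 2 → 26, level 1 → 22, level 0 → 14.
excellent-condition (assigned level 2): level 0: 14 − 0 = 14; level 1: 22 − 1 = 21; level 2: 26 − 2 = 24. excellent-condition stays.
fair-condition (assigned level 1): level 0: 14 − 0 = 14; level 1: 22 − 5 = 17; level 2: 26 − 10 = 16. fair-condition stays.
poor-condition (assigned level 0): level 0: 14 − 0 = 14; level 1: 22 − 9 = 13; level 2: 26 − 18 = 8. poor-condition stays.
Every type prefers its assigned level; separation holds.

Yes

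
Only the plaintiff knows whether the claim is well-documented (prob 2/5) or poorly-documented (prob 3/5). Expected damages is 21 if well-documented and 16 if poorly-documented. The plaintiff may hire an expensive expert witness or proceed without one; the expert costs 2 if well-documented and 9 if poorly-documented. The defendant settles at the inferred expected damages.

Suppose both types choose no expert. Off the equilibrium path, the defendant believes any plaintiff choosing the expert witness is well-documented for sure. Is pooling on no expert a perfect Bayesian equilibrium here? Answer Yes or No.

On path, the defendant holds the prior and pays 2/5·21 + 3/5·16 = 18. Off path (the expert witness), believing well-documented, it pays 21.
well-documented: no expert nets 18; the expert witness nets 21 − 2 = 19. well-documented would deviate.
poorly-documented: no expert nets 18; the expert witness nets 21 − 9 = 12. poorly-documented stays.
A type deviates, so pooling fails.

No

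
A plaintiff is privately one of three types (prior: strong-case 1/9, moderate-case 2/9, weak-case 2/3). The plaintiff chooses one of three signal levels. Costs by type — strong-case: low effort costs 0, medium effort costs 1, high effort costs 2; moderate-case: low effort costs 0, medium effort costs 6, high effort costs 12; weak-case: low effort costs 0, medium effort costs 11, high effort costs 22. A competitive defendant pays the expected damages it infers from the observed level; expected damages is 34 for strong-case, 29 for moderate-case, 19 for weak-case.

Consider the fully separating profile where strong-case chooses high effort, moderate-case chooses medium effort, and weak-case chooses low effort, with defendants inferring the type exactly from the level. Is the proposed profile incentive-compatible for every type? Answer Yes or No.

Separating settlements: high effort → 34, medium effort → 29, low effort → 19.
strong-case (assigned high effort): low effort: 19 − 0 = 19; medium effort: 29 − 1 = 28; high effort: 34 − 2 = 32. strong-case stays.
moderate-case (assigned medium effort): low effort: 19 − 0 = 19; medium effort: 29 − 6 = 23; high effort: 34 − 12 = 22. moderate-case stays.
weak-case (assigned low effort): low effort: 19 − 0 = 19; medium effort: 29 − 11 = 18; high effort: 34 − 22 = 12. weak-case stays.
Every type prefers its assigned level; separation holds.

Yes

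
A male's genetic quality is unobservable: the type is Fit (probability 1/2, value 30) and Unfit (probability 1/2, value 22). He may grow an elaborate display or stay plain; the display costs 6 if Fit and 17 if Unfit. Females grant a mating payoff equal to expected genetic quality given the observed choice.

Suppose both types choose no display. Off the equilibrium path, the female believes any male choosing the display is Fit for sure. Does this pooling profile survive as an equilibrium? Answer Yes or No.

Yes

On path, the female holds the prior and pays 1/2·30 + 1/2·22 = 26. Off path (the display), believing Fit, it pays 30.
Fit: no display nets 26; the display nets 30 − 6 = 24. Fit stays.
Unfit: no display nets 26; the display nets 30 − 17 = 13. Unfit stays.
No type deviates, so pooling is sustained.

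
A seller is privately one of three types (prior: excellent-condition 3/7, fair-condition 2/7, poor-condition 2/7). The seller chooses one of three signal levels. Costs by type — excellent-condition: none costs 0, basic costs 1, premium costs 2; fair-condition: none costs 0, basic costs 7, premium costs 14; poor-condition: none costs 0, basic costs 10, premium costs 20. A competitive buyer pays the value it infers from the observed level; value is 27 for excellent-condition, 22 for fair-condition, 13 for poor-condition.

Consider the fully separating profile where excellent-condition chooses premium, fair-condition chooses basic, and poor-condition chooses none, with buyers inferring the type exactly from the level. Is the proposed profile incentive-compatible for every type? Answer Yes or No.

Separating prices: premium → 27, basic → 22, none → 13.
excellent-condition (assigned premium): none: 13 − 0 = 13; basic: 22 − 1 = 21; premium: 27 − 2 = 25. excellent-condition stays.
fair-condition (assigned basic): none: 13 − 0 = 13; basic: 22 − 7 = 15; premium: 27 − 14 = 13. fair-condition stays.
poor-condition (assigned none): none: 13 − 0 = 13; basic: 22 − 10 = 12; premium: 27 − 20 = 7. poor-condition stays.
Every type prefers its assigned level; separation holds.

Yes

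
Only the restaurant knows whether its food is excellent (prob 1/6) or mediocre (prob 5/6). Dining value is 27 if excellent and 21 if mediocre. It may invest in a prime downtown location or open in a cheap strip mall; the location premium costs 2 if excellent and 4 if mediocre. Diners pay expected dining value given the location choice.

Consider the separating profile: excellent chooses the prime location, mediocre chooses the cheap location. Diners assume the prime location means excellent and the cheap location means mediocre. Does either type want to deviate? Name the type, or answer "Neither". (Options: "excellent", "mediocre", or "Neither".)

mediocre

The prime location pays 27; the cheap location pays 21.
excellent: assigned the prime location, nets 27 − 2 = 25; deviating to the cheap location nets 21.
mediocre: assigned the cheap location, nets 21; deviating to the prime location nets 27 − 4 = 23.
The mediocre type gains 2 by deviating.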